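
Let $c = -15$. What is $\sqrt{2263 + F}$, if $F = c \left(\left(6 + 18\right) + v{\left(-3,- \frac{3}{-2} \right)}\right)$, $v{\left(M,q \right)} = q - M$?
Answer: $\frac{\sqrt{7342}}{2} \approx 42.843$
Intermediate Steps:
$F = - \frac{855}{2}$ ($F = - 15 \left(\left(6 + 18\right) - \left(-3 + \frac{3}{-2}\right)\right) = - 15 \left(24 + \left(\left(-3\right) \left(- \frac{1}{2}\right) + 3\right)\right) = - 15 \left(24 + \left(\frac{3}{2} + 3\right)\right) = - 15 \left(24 + \frac{9}{2}\right) = \left(-15\right) \frac{57}{2} = - \frac{855}{2} \approx -427.5$)
$\sqrt{2263 + F} = \sqrt{2263 - \frac{855}{2}} = \sqrt{\frac{3671}{2}} = \frac{\sqrt{7342}}{2}$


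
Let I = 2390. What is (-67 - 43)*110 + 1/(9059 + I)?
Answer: -138532899/11449 ≈ -12100.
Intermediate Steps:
(-67 - 43)*110 + 1/(9059 + I) = (-67 - 43)*110 + 1/(9059 + 2390) = -110*110 + 1/11449 = -12100 + 1/11449 = -138532899/11449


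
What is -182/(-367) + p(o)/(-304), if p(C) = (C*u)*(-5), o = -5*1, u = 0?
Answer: 182/367 ≈ 0.49591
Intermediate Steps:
o = -5
p(C) = 0 (p(C) = (C*0)*(-5) = 0*(-5) = 0)
-182/(-367) + p(o)/(-304) = -182/(-367) + 0/(-304) = -182*(-1/367) + 0*(-1/304) = 182/367 + 0 = 182/367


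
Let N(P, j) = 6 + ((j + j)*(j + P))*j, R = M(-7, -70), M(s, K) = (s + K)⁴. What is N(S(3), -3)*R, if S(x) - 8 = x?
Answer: 5272956150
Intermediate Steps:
S(x) = 8 + x
M(s, K) = (K + s)⁴
R = 35153041 (R = (-70 - 7)⁴ = (-77)⁴ = 35153041)
N(P, j) = 6 + 2*j²*(P + j) (N(P, j) = 6 + ((2*j)*(P + j))*j = 6 + (2*j*(P + j))*j = 6 + 2*j²*(P + j))
N(S(3), -3)*R = (6 + 2*(-3)³ + 2*(8 + 3)*(-3)²)*35153041 = (6 + 2*(-27) + 2*11*9)*35153041 = (6 - 54 + 198)*35153041 = 150*35153041 = 5272956150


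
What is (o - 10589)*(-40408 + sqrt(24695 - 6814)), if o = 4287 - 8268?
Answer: 588744560 - 14570*sqrt(17881) ≈ 5.8680e+8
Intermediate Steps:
o = -3981
(o - 10589)*(-40408 + sqrt(24695 - 6814)) = (-3981 - 10589)*(-40408 + sqrt(24695 - 6814)) = -14570*(-40408 + sqrt(17881)) = 588744560 - 14570*sqrt(17881)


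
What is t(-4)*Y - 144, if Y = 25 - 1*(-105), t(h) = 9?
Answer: 1026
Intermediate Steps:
Y = 130 (Y = 25 + 105 = 130)
t(-4)*Y - 144 = 9*130 - 144 = 1170 - 144 = 1026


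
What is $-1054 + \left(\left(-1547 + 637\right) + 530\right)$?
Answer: $-1434$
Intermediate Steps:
$-1054 + \left(\left(-1547 + 637\right) + 530\right) = -1054 + \left(-910 + 530\right) = -1054 - 380 = -1434$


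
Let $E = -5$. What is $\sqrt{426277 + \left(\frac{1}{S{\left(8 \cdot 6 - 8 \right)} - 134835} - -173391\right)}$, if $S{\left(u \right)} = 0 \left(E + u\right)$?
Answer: $\frac{\sqrt{10902250416426465}}{134835} \approx 774.38$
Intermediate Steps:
$S{\left(u \right)} = 0$ ($S{\left(u \right)} = 0 \left(-5 + u\right) = 0$)
$\sqrt{426277 + \left(\frac{1}{S{\left(8 \cdot 6 - 8 \right)} - 134835} - -173391\right)} = \sqrt{426277 + \left(\frac{1}{0 - 134835} - -173391\right)} = \sqrt{426277 + \left(\frac{1}{-134835} + 173391\right)} = \sqrt{426277 + \left(- \frac{1}{134835} + 173391\right)} = \sqrt{426277 + \frac{23379175484}{134835}} = \sqrt{\frac{80856234779}{134835}} = \frac{\sqrt{10902250416426465}}{134835}$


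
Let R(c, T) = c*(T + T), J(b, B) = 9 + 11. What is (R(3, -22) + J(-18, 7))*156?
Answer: -17472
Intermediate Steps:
J(b, B) = 20
R(c, T) = 2*T*c (R(c, T) = c*(2*T) = 2*T*c)
(R(3, -22) + J(-18, 7))*156 = (2*(-22)*3 + 20)*156 = (-132 + 20)*156 = -112*156 = -17472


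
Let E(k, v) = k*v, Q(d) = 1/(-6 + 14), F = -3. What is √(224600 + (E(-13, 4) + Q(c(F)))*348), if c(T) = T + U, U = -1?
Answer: √826190/2 ≈ 454.48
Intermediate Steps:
c(T) = -1 + T (c(T) = T - 1 = -1 + T)
Q(d) = ⅛ (Q(d) = 1/8 = ⅛)
√(224600 + (E(-13, 4) + Q(c(F)))*348) = √(224600 + (-13*4 + ⅛)*348) = √(224600 + (-52 + ⅛)*348) = √(224600 - 415/8*348) = √(224600 - 36105/2) = √(413095/2) = √826190/2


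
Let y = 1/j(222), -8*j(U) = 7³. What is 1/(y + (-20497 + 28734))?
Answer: 343/2825283 ≈ 0.00012140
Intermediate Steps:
j(U) = -343/8 (j(U) = -⅛*7³ = -⅛*343 = -343/8)
y = -8/343 (y = 1/(-343/8) = -8/343 ≈ -0.023324)
1/(y + (-20497 + 28734)) = 1/(-8/343 + (-20497 + 28734)) = 1/(-8/343 + 8237) = 1/(2825283/343) = 343/2825283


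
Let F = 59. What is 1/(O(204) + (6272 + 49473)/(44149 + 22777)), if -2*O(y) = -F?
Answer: 33463/1015031 ≈ 0.032967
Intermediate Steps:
O(y) = 59/2 (O(y) = -(-1)*59/2 = -½*(-59) = 59/2)
1/(O(204) + (6272 + 49473)/(44149 + 22777)) = 1/(59/2 + (6272 + 49473)/(44149 + 22777)) = 1/(59/2 + 55745/66926) = 1/(1015031/33463) = 33463/1015031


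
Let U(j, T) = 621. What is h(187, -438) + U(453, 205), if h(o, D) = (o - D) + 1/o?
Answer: 233003/187 ≈ 1246.0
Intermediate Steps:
h(o, D) = o + 1/o - D
h(187, -438) + U(453, 205) = (187 + 1/187 - 1*(-438)) + 621 = (187 + 1/187 + 438) + 621 = 116876/187 + 621 = 233003/187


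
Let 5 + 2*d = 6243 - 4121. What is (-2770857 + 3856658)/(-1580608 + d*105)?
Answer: -2171602/2938931 ≈ -0.73891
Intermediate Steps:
d = 2117/2 (d = -5/2 + (6243 - 4121)/2 = -5/2 + (½)*2122 = -5/2 + 1061 = 2117/2 ≈ 1058.5)
(-2770857 + 3856658)/(-1580608 + d*105) = (-2770857 + 3856658)/(-1580608 + (2117/2)*105) = 1085801/(-1580608 + 222285/2) = 1085801/(-2938931/2) = 1085801*(-2/2938931) = -2171602/2938931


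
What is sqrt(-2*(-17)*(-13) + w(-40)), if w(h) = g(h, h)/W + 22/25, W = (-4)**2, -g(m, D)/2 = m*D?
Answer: 2*I*sqrt(4007)/5 ≈ 25.32*I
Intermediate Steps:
g(m, D) = -2*D*m (g(m, D) = -2*m*D = -2*D*m)
W = 16
w(h) = 22/25 - h**2/8 (w(h) = -2*h*h/16 + 22/25 = -2*h**2*(1/16) + 22*(1/25) = -h**2/8 + 22/25 = 22/25 - h**2/8)
sqrt(-2*(-17)*(-13) + w(-40)) = sqrt(-2*(-17)*(-13) + (22/25 - 1/8*(-40)**2)) = sqrt(34*(-13) + (22/25 - 1/8*1600)) = sqrt(-442 + (22/25 - 200)) = sqrt(-442 - 4978/25) = sqrt(-16028/25) = 2*I*sqrt(4007)/5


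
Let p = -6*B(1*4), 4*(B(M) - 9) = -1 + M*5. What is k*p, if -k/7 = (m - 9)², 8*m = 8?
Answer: 36960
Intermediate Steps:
m = 1 (m = (⅛)*8 = 1)
B(M) = 35/4 + 5*M/4 (B(M) = 9 + (-1 + M*5)/4 = 9 + (-1 + 5*M)/4 = 9 + (-¼ + 5*M/4) = 35/4 + 5*M/4)
p = -165/2 (p = -6*(35/4 + 5*(1*4)/4) = -6*(35/4 + (5/4)*4) = -6*(35/4 + 5) = -6*55/4 = -165/2 ≈ -82.500)
k = -448 (k = -7*(1 - 9)² = -7*(-8)² = -7*64 = -448)
k*p = -448*(-165/2) = 36960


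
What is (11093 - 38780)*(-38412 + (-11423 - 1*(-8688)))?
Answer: 1139236989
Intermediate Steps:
(11093 - 38780)*(-38412 + (-11423 - 1*(-8688))) = -27687*(-38412 + (-11423 + 8688)) = -27687*(-38412 - 2735) = -27687*(-41147) = 1139236989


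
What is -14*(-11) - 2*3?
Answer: 148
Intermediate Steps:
-14*(-11) - 2*3 = 154 - 6 = 148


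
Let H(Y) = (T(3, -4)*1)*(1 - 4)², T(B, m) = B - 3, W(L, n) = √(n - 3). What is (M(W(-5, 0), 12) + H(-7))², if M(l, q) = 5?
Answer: 25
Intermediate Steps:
W(L, n) = √(-3 + n)
T(B, m) = -3 + B
H(Y) = 0 (H(Y) = ((-3 + 3)*1)*(1 - 4)² = (0*1)*(-3)² = 0*9 = 0)
(M(W(-5, 0), 12) + H(-7))² = (5 + 0)² = 5² = 25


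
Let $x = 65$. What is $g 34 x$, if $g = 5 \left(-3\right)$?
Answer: $-33150$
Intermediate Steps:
$g = -15$
$g 34 x = \left(-15\right) 34 \cdot 65 = \left(-510\right) 65 = -33150$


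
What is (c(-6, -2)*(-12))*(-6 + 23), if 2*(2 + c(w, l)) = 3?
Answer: 102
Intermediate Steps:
c(w, l) = -½ (c(w, l) = -2 + (½)*3 = -2 + 3/2 = -½)
(c(-6, -2)*(-12))*(-6 + 23) = (-½*(-12))*(-6 + 23) = 6*17 = 102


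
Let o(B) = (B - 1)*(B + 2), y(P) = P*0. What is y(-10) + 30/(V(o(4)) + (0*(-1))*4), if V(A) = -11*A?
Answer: -5/33 ≈ -0.15152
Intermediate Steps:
y(P) = 0
o(B) = (-1 + B)*(2 + B)
y(-10) + 30/(V(o(4)) + (0*(-1))*4) = 0 + 30/(-11*(-2 + 4 + 4²) + (0*(-1))*4) = 0 + 30/(-11*(-2 + 4 + 16) + 0*4) = 0 + 30/(-11*18 + 0) = 0 + 30/(-198 + 0) = 0 + 30/(-198) = 0 + 30*(-1/198) = 0 - 5/33 = -5/33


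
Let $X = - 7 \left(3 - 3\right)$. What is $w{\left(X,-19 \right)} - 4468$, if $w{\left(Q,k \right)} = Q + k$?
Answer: $-4487$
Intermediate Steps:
$X = 0$ ($X = \left(-7\right) 0 = 0$)
$w{\left(X,-19 \right)} - 4468 = \left(0 - 19\right) - 4468 = -19 - 4468 = -4487$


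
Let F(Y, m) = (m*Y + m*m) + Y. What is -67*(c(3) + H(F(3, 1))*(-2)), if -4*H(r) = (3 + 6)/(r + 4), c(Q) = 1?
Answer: -2077/22 ≈ -94.409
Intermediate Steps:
F(Y, m) = Y + m² + Y*m (F(Y, m) = (Y*m + m²) + Y = (m² + Y*m) + Y = Y + m² + Y*m)
H(r) = -9/(4*(4 + r)) (H(r) = -(3 + 6)/(4*(r + 4)) = -9/(4*(4 + r)))
-67*(c(3) + H(F(3, 1))*(-2)) = -67*(1 - 9/(16 + 4*(3 + 1² + 3*1))*(-2)) = -67*(1 - 9/(16 + 4*(3 + 1 + 3))*(-2)) = -67*(1 - 9/(16 + 4*7)*(-2)) = -67*(1 - 9/(16 + 28)*(-2)) = -67*(1 - 9/44*(-2)) = -67*(1 + 9/22) = -67*31/22 = -2077/22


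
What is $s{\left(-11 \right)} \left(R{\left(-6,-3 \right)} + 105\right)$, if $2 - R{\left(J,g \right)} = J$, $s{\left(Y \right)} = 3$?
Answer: $339$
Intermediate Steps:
$R{\left(J,g \right)} = 2 - J$
$s{\left(-11 \right)} \left(R{\left(-6,-3 \right)} + 105\right) = 3 \left(\left(2 - -6\right) + 105\right) = 3 \left(\left(2 + 6\right) + 105\right) = 3 \left(8 + 105\right) = 3 \cdot 113 = 339$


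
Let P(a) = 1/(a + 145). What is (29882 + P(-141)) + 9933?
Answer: 159261/4 ≈ 39815.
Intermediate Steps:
P(a) = 1/(145 + a)
(29882 + P(-141)) + 9933 = (29882 + 1/(145 - 141)) + 9933 = (29882 + 1/4) + 9933 = (29882 + ¼) + 9933 = 119529/4 + 9933 = 159261/4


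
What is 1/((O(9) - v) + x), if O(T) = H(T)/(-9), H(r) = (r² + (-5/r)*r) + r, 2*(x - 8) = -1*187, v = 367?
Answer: -18/8315 ≈ -0.0021648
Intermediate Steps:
x = -171/2 (x = 8 + (-1*187)/2 = 8 + (½)*(-187) = 8 - 187/2 = -171/2 ≈ -85.500)
H(r) = -5 + r + r² (H(r) = (r² - 5) + r = (-5 + r²) + r = -5 + r + r²)
O(T) = 5/9 - T/9 - T²/9 (O(T) = (-5 + T + T²)/(-9) = (-5 + T + T²)*(-⅑) = 5/9 - T/9 - T²/9)
1/((O(9) - v) + x) = 1/(((5/9 - ⅑*9 - ⅑*9²) - 1*367) - 171/2) = 1/(((5/9 - 1 - ⅑*81) - 367) - 171/2) = 1/(((5/9 - 1 - 9) - 367) - 171/2) = 1/((-85/9 - 367) - 171/2) = 1/(-3388/9 - 171/2) = 1/(-8315/18) = -18/8315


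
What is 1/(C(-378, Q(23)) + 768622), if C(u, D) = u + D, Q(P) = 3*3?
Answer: 1/768253 ≈ 1.3017e-6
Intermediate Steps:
Q(P) = 9
C(u, D) = D + u
1/(C(-378, Q(23)) + 768622) = 1/((9 - 378) + 768622) = 1/(-369 + 768622) = 1/768253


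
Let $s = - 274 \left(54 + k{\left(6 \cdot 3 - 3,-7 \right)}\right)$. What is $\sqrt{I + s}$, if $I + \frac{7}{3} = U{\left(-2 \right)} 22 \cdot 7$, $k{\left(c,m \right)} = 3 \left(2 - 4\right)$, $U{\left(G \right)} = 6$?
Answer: $\frac{i \sqrt{110073}}{3} \approx 110.59 i$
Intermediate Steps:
$k{\left(c,m \right)} = -6$ ($k{\left(c,m \right)} = 3 \left(-2\right) = -6$)
$I = \frac{2765}{3}$ ($I = - \frac{7}{3} + 6 \cdot 22 \cdot 7 = - \frac{7}{3} + 132 \cdot 7 = - \frac{7}{3} + 924 = \frac{2765}{3} \approx 921.67$)
$s = -13152$ ($s = - 274 \left(54 - 6\right) = \left(-274\right) 48 = -13152$)
$\sqrt{I + s} = \sqrt{\frac{2765}{3} - 13152} = \sqrt{- \frac{36691}{3}} = \frac{i \sqrt{110073}}{3}$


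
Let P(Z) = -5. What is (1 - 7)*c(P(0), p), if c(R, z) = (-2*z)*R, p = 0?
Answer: 0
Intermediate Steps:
c(R, z) = -2*R*z
(1 - 7)*c(P(0), p) = (1 - 7)*(-2*(-5)*0) = -6*0 = 0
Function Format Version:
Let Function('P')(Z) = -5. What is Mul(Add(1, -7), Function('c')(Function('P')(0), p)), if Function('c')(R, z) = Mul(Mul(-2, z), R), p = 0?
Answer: 0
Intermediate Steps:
Function('c')(R, z) = Mul(-2, R, z)
Mul(Add(1, -7), Function('c')(Function('P')(0), p)) = Mul(Add(1, -7), Mul(-2, -5, 0)) = Mul(-6, 0) = 0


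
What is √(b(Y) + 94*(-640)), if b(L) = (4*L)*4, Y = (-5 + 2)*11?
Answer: 4*I*√3793 ≈ 246.35*I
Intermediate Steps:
Y = -33 (Y = -3*11 = -33)
b(L) = 16*L
√(b(Y) + 94*(-640)) = √(16*(-33) + 94*(-640)) = √(-528 - 60160) = √(-60688) = 4*I*√3793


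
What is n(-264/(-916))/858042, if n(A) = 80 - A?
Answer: 9127/98245809 ≈ 9.2900e-5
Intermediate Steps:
n(-264/(-916))/858042 = (80 - (-264)/(-916))/858042 = (80 - (-264)*(-1)/916)*(1/858042) = (80 - 1*66/229)*(1/858042) = (80 - 66/229)*(1/858042) = (18254/229)*(1/858042) = 9127/98245809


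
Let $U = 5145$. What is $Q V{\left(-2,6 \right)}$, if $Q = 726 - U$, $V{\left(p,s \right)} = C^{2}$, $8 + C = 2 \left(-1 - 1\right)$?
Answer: $-636336$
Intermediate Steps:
$C = -12$ ($C = -8 + 2 \left(-1 - 1\right) = -8 + 2 \left(-2\right) = -8 - 4 = -12$)
$V{\left(p,s \right)} = 144$ ($V{\left(p,s \right)} = \left(-12\right)^{2} = 144$)
$Q = -4419$ ($Q = 726 - 5145 = -4419$)
$Q V{\left(-2,6 \right)} = \left(-4419\right) 144 = -636336$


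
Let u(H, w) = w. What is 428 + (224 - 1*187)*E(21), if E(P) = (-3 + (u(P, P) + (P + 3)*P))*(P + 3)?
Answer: 463964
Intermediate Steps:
E(P) = (3 + P)*(-3 + P + P*(3 + P)) (E(P) = (-3 + (P + (P + 3)*P))*(P + 3) = (-3 + (P + (3 + P)*P))*(3 + P) = (-3 + (P + P*(3 + P)))*(3 + P) = (-3 + P + P*(3 + P))*(3 + P) = (3 + P)*(-3 + P + P*(3 + P)))
428 + (224 - 1*187)*E(21) = 428 + (224 - 1*187)*(-9 + 21**3 + 7*21**2 + 9*21) = 428 + (224 - 187)*(-9 + 9261 + 7*441 + 189) = 428 + 37*(-9 + 9261 + 3087 + 189) = 428 + 37*12528 = 428 + 463536 = 463964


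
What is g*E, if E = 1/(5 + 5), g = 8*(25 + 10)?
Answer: 28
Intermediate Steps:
g = 280 (g = 8*35 = 280)
E = 1/10 ≈ 0.10000
g*E = 280*(1/10) = 28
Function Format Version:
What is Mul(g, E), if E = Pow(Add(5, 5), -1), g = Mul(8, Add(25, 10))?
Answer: 28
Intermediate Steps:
g = 280 (g = Mul(8, 35) = 280)
E = Rational(1, 10) (E = Pow(10, -1) = Rational(1, 10) ≈ 0.10000)
Mul(g, E) = Mul(280, Rational(1, 10)) = 28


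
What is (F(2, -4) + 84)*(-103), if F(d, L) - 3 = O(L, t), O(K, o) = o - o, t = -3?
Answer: -8961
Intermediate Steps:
O(K, o) = 0
F(d, L) = 3 (F(d, L) = 3 + 0 = 3)
(F(2, -4) + 84)*(-103) = (3 + 84)*(-103) = 87*(-103) = -8961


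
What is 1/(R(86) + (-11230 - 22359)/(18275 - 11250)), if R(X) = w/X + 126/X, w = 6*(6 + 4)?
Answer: -302075/791002 ≈ -0.38189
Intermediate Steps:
w = 60 (w = 6*10 = 60)
R(X) = 186/X (R(X) = 60/X + 126/X = 186/X)
1/(R(86) + (-11230 - 22359)/(18275 - 11250)) = 1/(186/86 + (-11230 - 22359)/(18275 - 11250)) = 1/(186*(1/86) - 33589/7025) = 1/(93/43 - 33589*1/7025) = 1/(93/43 - 33589/7025) = 1/(-791002/302075) = -302075/791002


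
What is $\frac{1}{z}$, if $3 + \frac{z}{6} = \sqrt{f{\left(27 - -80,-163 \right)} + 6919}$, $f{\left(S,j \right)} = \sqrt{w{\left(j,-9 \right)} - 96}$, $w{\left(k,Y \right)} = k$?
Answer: $- \frac{1}{18 - 6 \sqrt{6919 + i \sqrt{259}}} \approx 0.0020786 - 2.5079 \cdot 10^{-6} i$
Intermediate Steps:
$f{\left(S,j \right)} = \sqrt{-96 + j}$ ($f{\left(S,j \right)} = \sqrt{j - 96} = \sqrt{-96 + j}$)
$z = -18 + 6 \sqrt{6919 + i \sqrt{259}}$ ($z = -18 + 6 \sqrt{\sqrt{-96 - 163} + 6919} = -18 + 6 \sqrt{\sqrt{-259} + 6919} = -18 + 6 \sqrt{i \sqrt{259} + 6919} = -18 + 6 \sqrt{6919 + i \sqrt{259}} \approx 481.08 + 0.58043 i$)
$\frac{1}{z} = \frac{1}{-18 + 6 \sqrt{6919 + i \sqrt{259}}}$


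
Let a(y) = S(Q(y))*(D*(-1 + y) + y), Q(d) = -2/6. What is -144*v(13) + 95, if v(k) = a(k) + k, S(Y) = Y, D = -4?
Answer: -3457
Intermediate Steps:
Q(d) = -⅓ (Q(d) = -2*⅙ = -⅓)
a(y) = -4/3 + y (a(y) = -(-4*(-1 + y) + y)/3 = -((4 - 4*y) + y)/3 = -(4 - 3*y)/3 = -4/3 + y)
v(k) = -4/3 + 2*k (v(k) = (-4/3 + k) + k = -4/3 + 2*k)
-144*v(13) + 95 = -144*(-4/3 + 2*13) + 95 = -144*(-4/3 + 26) + 95 = -144*74/3 + 95 = -3552 + 95 = -3457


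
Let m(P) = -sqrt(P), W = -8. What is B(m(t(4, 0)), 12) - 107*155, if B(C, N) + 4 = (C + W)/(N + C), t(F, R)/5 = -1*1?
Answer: -2471852/149 - 20*I*sqrt(5)/149 ≈ -16590.0 - 0.30014*I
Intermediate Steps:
t(F, R) = -5 (t(F, R) = 5*(-1*1) = 5*(-1) = -5)
B(C, N) = -4 + (-8 + C)/(C + N) (B(C, N) = -4 + (C - 8)/(N + C) = -4 + (-8 + C)/(C + N))
B(m(t(4, 0)), 12) - 107*155 = (-8 - 4*12 - (-3)*sqrt(-5))/(-sqrt(-5) + 12) - 107*155 = (-8 - 48 - (-3)*I*sqrt(5))/(-I*sqrt(5) + 12) - 16585 = (-8 - 48 + 3*I*sqrt(5))/(12 - I*sqrt(5)) - 16585 = (-56 + 3*I*sqrt(5))/(12 - I*sqrt(5)) - 16585 = -16585 + (-56 + 3*I*sqrt(5))/(12 - I*sqrt(5))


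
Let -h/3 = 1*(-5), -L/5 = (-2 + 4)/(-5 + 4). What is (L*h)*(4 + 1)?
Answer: 750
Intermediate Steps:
L = 10 (L = -5*(-2 + 4)/(-5 + 4) = -10/(-1) = -10*(-1) = -5*(-2) = 10)
h = 15 (h = -3*(-5) = 15)
(L*h)*(4 + 1) = (10*15)*(4 + 1) = 150*5 = 750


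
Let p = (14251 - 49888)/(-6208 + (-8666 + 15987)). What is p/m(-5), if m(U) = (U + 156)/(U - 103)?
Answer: 183276/8003 ≈ 22.901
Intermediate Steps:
p = -1697/53 (p = -35637/(-6208 + 7321) = -35637/1113 = -35637*1/1113 = -1697/53 ≈ -32.019)
m(U) = (156 + U)/(-103 + U)
p/m(-5) = -1697*(-103 - 5)/(156 - 5)/53 = -1697/(53*(151/(-108))) = -1697/(53*((-1/108*151))) = -1697/(53*(-151/108)) = -1697/53*(-108/151) = 183276/8003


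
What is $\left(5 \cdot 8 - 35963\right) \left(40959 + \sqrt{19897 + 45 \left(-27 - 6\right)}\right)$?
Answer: $-1471370157 - 71846 \sqrt{4603} \approx -1.4762 \cdot 10^{9}$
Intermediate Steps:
$\left(5 \cdot 8 - 35963\right) \left(40959 + \sqrt{19897 + 45 \left(-27 - 6\right)}\right) = \left(40 - 35963\right) \left(40959 + \sqrt{19897 + 45 \left(-33\right)}\right) = - 35923 \left(40959 + \sqrt{19897 - 1485}\right) = - 35923 \left(40959 + \sqrt{18412}\right) = - 35923 \left(40959 + 2 \sqrt{4603}\right) = -1471370157 - 71846 \sqrt{4603}$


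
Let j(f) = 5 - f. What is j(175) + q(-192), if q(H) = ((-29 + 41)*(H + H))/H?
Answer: -146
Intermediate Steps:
q(H) = 24 (q(H) = (12*(2*H))/H = (24*H)/H = 24)
j(175) + q(-192) = (5 - 1*175) + 24 = (5 - 175) + 24 = -170 + 24 = -146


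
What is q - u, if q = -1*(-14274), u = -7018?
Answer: 21292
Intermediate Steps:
q = 14274
q - u = 14274 - 1*(-7018) = 14274 + 7018 = 21292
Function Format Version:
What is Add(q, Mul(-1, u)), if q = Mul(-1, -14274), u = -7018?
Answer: 21292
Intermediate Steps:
q = 14274
Add(q, Mul(-1, u)) = Add(14274, Mul(-1, -7018)) = Add(14274, 7018) = 21292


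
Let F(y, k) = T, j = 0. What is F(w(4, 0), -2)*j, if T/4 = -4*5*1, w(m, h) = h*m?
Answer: 0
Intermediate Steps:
T = -80 (T = 4*(-4*5*1) = 4*(-20*1) = 4*(-20) = -80)
F(y, k) = -80
F(w(4, 0), -2)*j = -80*0 = 0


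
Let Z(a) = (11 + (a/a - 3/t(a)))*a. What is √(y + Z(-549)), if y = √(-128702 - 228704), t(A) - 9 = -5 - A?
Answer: √(-2013758901 + 2140663*I*√7294)/553 ≈ 3.6798 + 81.232*I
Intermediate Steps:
t(A) = 4 - A (t(A) = 9 + (-5 - A) = 4 - A)
Z(a) = a*(12 - 3/(4 - a)) (Z(a) = (11 + (a/a - 3/(4 - a)))*a = (11 + (1 - 3/(4 - a)))*a = (12 - 3/(4 - a))*a = a*(12 - 3/(4 - a)))
y = 7*I*√7294 (y = √(-357406) = 7*I*√7294 ≈ 597.83*I)
√(y + Z(-549)) = √(7*I*√7294 + 3*(-549)*(-15 + 4*(-549))/(-4 - 549)) = √(7*I*√7294 + 3*(-549)*(-15 - 2196)/(-553)) = √(7*I*√7294 + 3*(-549)*(-1/553)*(-2211)) = √(7*I*√7294 - 3641517/553) = √(-3641517/553 + 7*I*√7294)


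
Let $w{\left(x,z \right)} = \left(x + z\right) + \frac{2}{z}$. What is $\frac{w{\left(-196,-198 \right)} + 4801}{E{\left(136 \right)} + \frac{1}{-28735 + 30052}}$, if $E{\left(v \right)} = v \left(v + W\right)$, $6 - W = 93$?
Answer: $\frac{191532188}{289624137} \approx 0.66131$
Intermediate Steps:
$W = -87$ ($W = 6 - 93 = -87$)
$w{\left(x,z \right)} = x + z + \frac{2}{z}$
$E{\left(v \right)} = v \left(-87 + v\right)$ ($E{\left(v \right)} = v \left(v - 87\right) = v \left(-87 + v\right)$)
$\frac{w{\left(-196,-198 \right)} + 4801}{E{\left(136 \right)} + \frac{1}{-28735 + 30052}} = \frac{\left(-196 - 198 + \frac{2}{-198}\right) + 4801}{136 \left(-87 + 136\right) + \frac{1}{-28735 + 30052}} = \frac{\left(-196 - 198 + 2 \left(- \frac{1}{198}\right)\right) + 4801}{136 \cdot 49 + \frac{1}{1317}} = \frac{\left(-196 - 198 - \frac{1}{99}\right) + 4801}{6664 + \frac{1}{1317}} = \frac{- \frac{39007}{99} + 4801}{\frac{8776489}{1317}} = \frac{436292}{99} \cdot \frac{1317}{8776489} = \frac{191532188}{289624137}$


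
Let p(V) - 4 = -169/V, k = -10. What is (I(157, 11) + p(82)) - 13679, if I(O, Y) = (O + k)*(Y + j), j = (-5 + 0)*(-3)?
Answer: -808115/82 ≈ -9855.1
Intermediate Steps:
j = 15 (j = -5*(-3) = 15)
p(V) = 4 - 169/V
I(O, Y) = (-10 + O)*(15 + Y) (I(O, Y) = (O - 10)*(Y + 15) = (-10 + O)*(15 + Y))
(I(157, 11) + p(82)) - 13679 = ((-150 - 10*11 + 15*157 + 157*11) + (4 - 169/82)) - 13679 = ((-150 - 110 + 2355 + 1727) + (4 - 169*1/82)) - 13679 = (3822 + (4 - 169/82)) - 13679 = (3822 + 159/82) - 13679 = 313563/82 - 13679 = -808115/82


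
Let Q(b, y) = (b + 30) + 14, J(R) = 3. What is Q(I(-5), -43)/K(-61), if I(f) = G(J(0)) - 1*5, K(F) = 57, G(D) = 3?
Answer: 14/19 ≈ 0.73684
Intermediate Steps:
I(f) = -2 (I(f) = 3 - 1*5 = 3 - 5 = -2)
Q(b, y) = 44 + b (Q(b, y) = (30 + b) + 14 = 44 + b)
Q(I(-5), -43)/K(-61) = (44 - 2)/57 = 42*(1/57) = 14/19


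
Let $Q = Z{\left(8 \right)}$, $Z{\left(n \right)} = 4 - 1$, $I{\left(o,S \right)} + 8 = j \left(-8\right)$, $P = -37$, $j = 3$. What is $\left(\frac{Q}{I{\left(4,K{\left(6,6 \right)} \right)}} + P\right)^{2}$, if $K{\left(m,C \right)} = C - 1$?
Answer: $\frac{1408969}{1024} \approx 1375.9$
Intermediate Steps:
$K{\left(m,C \right)} = -1 + C$
$I{\left(o,S \right)} = -32$ ($I{\left(o,S \right)} = -8 + 3 \left(-8\right) = -8 - 24 = -32$)
$Z{\left(n \right)} = 3$
$Q = 3$
$\left(\frac{Q}{I{\left(4,K{\left(6,6 \right)} \right)}} + P\right)^{2} = \left(\frac{3}{-32} - 37\right)^{2} = \left(3 \left(- \frac{1}{32}\right) - 37\right)^{2} = \left(- \frac{3}{32} - 37\right)^{2} = \left(- \frac{1187}{32}\right)^{2} = \frac{1408969}{1024}$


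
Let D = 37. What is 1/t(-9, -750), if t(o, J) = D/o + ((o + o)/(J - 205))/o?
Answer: -8595/35353 ≈ -0.24312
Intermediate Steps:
t(o, J) = 2/(-205 + J) + 37/o (t(o, J) = 37/o + ((o + o)/(J - 205))/o = 37/o + ((2*o)/(-205 + J))/o = 37/o + (2*o/(-205 + J))/o = 37/o + 2/(-205 + J) = 2/(-205 + J) + 37/o)
1/t(-9, -750) = 1/((-7585 + 2*(-9) + 37*(-750))/((-9)*(-205 - 750))) = 1/(-1/9*(-7585 - 18 - 27750)/(-955)) = 1/(-1/9*(-1/955)*(-35353)) = 1/(-35353/8595) = -8595/35353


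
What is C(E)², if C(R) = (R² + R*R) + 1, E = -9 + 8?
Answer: 9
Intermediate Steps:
E = -1
C(R) = 1 + 2*R² (C(R) = (R² + R²) + 1 = 2*R² + 1 = 1 + 2*R²)
C(E)² = (1 + 2*(-1)²)² = (1 + 2*1)² = (1 + 2)² = 3² = 9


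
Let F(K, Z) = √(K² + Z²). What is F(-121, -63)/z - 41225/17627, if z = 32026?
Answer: -41225/17627 + √18610/32026 ≈ -2.3345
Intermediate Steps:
F(-121, -63)/z - 41225/17627 = √((-121)² + (-63)²)/32026 - 41225/17627 = √(14641 + 3969)*(1/32026) - 41225*1/17627 = √18610*(1/32026) - 41225/17627 = √18610/32026 - 41225/17627 = -41225/17627 + √18610/32026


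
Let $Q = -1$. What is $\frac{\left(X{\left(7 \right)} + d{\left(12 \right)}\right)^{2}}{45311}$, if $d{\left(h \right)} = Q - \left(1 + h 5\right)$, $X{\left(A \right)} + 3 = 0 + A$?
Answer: $\frac{3364}{45311} \approx 0.074242$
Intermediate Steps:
$X{\left(A \right)} = -3 + A$ ($X{\left(A \right)} = -3 + \left(0 + A\right) = -3 + A$)
$d{\left(h \right)} = -2 - 5 h$ ($d{\left(h \right)} = -1 - \left(1 + h 5\right) = -1 - \left(1 + 5 h\right) = -2 - 5 h$)
$\frac{\left(X{\left(7 \right)} + d{\left(12 \right)}\right)^{2}}{45311} = \frac{\left(\left(-3 + 7\right) - 62\right)^{2}}{45311} = \left(4 - 62\right)^{2} \cdot \frac{1}{45311} = \left(-58\right)^{2} \cdot \frac{1}{45311} = 3364 \cdot \frac{1}{45311} = \frac{3364}{45311}$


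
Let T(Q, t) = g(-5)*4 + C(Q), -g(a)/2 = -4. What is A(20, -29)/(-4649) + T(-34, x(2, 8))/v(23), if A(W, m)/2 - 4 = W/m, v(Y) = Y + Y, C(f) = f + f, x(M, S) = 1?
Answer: -2431194/3100883 ≈ -0.78403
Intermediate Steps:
g(a) = 8 (g(a) = -2*(-4) = 8)
C(f) = 2*f
v(Y) = 2*Y
T(Q, t) = 32 + 2*Q (T(Q, t) = 8*4 + 2*Q = 32 + 2*Q)
A(W, m) = 8 + 2*W/m (A(W, m) = 8 + 2*(W/m) = 8 + 2*W/m)
A(20, -29)/(-4649) + T(-34, x(2, 8))/v(23) = (8 + 2*20/(-29))/(-4649) + (32 + 2*(-34))/((2*23)) = (8 + 2*20*(-1/29))*(-1/4649) + (32 - 68)/46 = (8 - 40/29)*(-1/4649) - 36*1/46 = (192/29)*(-1/4649) - 18/23 = -192/134821 - 18/23 = -2431194/3100883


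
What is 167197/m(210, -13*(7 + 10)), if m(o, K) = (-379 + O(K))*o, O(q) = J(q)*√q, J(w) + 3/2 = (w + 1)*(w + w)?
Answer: -126735326/877643408719665 - 32515970969*I*√221/877643408719665 ≈ -1.444e-7 - 0.00055078*I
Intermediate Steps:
J(w) = -3/2 + 2*w*(1 + w) (J(w) = -3/2 + (w + 1)*(w + w) = -3/2 + (1 + w)*(2*w) = -3/2 + 2*w*(1 + w))
O(q) = √q*(-3/2 + 2*q + 2*q²) (O(q) = (-3/2 + 2*q + 2*q²)*√q = √q*(-3/2 + 2*q + 2*q²))
m(o, K) = o*(-379 + √K*(-3 + 4*K + 4*K²)/2) (m(o, K) = (-379 + √K*(-3 + 4*K + 4*K²)/2)*o = o*(-379 + √K*(-3 + 4*K + 4*K²)/2))
167197/m(210, -13*(7 + 10)) = 167197/(((½)*210*(-758 + √(-13*(7 + 10))*(-3 + 4*(-13*(7 + 10)) + 4*(-13*(7 + 10))²)))) = 167197/(((½)*210*(-758 + √(-13*17)*(-3 + 4*(-13*17) + 4*(-13*17)²)))) = 167197/(((½)*210*(-758 + √(-221)*(-3 + 4*(-221) + 4*(-221)²)))) = 167197/(((½)*210*(-758 + (I*√221)*(-3 - 884 + 4*48841)))) = 167197/(((½)*210*(-758 + (I*√221)*(-3 - 884 + 195364)))) = 167197/(((½)*210*(-758 + (I*√221)*194477))) = 167197/(((½)*210*(-758 + 194477*I*√221))) = 167197/(-79590 + 20420085*I*√221)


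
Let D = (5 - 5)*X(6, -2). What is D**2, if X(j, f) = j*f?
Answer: 0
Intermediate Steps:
X(j, f) = f*j
D = 0 (D = (5 - 5)*(-2*6) = 0*(-12) = 0)
D**2 = 0**2 = 0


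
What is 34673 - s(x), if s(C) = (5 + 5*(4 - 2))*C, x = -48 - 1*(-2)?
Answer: 35363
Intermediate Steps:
x = -46 (x = -48 + 2 = -46)
s(C) = 15*C (s(C) = (5 + 5*2)*C = (5 + 10)*C = 15*C)
34673 - s(x) = 34673 - 15*(-46) = 34673 - 1*(-690) = 34673 + 690 = 35363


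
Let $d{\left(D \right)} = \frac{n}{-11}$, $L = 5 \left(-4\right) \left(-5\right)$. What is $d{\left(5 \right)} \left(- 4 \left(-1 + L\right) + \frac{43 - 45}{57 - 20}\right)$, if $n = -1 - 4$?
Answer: $- \frac{73270}{407} \approx -180.02$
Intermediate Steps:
$n = -5$ ($n = -1 - 4 = -5$)
$L = 100$ ($L = \left(-20\right) \left(-5\right) = 100$)
$d{\left(D \right)} = \frac{5}{11}$ ($d{\left(D \right)} = - \frac{5}{-11} = \left(-5\right) \left(- \frac{1}{11}\right) = \frac{5}{11}$)
$d{\left(5 \right)} \left(- 4 \left(-1 + L\right) + \frac{43 - 45}{57 - 20}\right) = \frac{5 \left(- 4 \left(-1 + 100\right) + \frac{43 - 45}{57 - 20}\right)}{11} = \frac{5 \left(\left(-4\right) 99 - \frac{2}{37}\right)}{11} = \frac{5 \left(-396 - \frac{2}{37}\right)}{11} = \frac{5}{11} \left(- \frac{14654}{37}\right) = - \frac{73270}{407}$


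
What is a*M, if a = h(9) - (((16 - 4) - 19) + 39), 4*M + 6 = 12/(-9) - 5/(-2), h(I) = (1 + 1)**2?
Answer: 203/6 ≈ 33.833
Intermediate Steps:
h(I) = 4 (h(I) = 2**2 = 4)
M = -29/24 (M = -3/2 + (12/(-9) - 5/(-2))/4 = -3/2 + (12*(-1/9) - 5*(-1/2))/4 = -3/2 + (-4/3 + 5/2)/4 = -3/2 + (1/4)*(7/6) = -3/2 + 7/24 = -29/24 ≈ -1.2083)
a = -28 (a = 4 - (((16 - 4) - 19) + 39) = 4 - ((12 - 19) + 39) = 4 - (-7 + 39) = 4 - 1*32 = 4 - 32 = -28)
a*M = -28*(-29/24) = 203/6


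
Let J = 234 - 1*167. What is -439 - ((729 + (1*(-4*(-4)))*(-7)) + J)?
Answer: -1123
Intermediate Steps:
J = 67 (J = 234 - 167 = 67)
-439 - ((729 + (1*(-4*(-4)))*(-7)) + J) = -439 - ((729 + (1*(-4*(-4)))*(-7)) + 67) = -439 - ((729 + (1*16)*(-7)) + 67) = -439 - ((729 + 16*(-7)) + 67) = -439 - ((729 - 112) + 67) = -439 - (617 + 67) = -439 - 1*684 = -439 - 684 = -1123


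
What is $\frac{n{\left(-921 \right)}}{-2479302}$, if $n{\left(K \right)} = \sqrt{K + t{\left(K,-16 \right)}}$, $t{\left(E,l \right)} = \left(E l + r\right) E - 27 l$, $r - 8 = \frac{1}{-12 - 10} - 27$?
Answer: $- \frac{i \sqrt{6560525202}}{54544644} \approx - 0.001485 i$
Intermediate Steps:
$r = - \frac{419}{22}$ ($r = 8 - \left(27 - \frac{1}{-12 - 10}\right) = 8 - \left(27 - \frac{1}{-22}\right) = 8 - \frac{595}{22} = - \frac{419}{22} \approx -19.045$)
$t{\left(E,l \right)} = - 27 l + E \left(- \frac{419}{22} + E l\right)$ ($t{\left(E,l \right)} = \left(E l - \frac{419}{22}\right) E - 27 l = \left(- \frac{419}{22} + E l\right) E - 27 l = E \left(- \frac{419}{22} + E l\right) - 27 l = - 27 l + E \left(- \frac{419}{22} + E l\right)$)
$n{\left(K \right)} = \sqrt{432 - 16 K^{2} - \frac{397 K}{22}}$ ($n{\left(K \right)} = \sqrt{K - \left(-432 + 16 K^{2} + \frac{419 K}{22}\right)} = \sqrt{432 - 16 K^{2} - \frac{397 K}{22}}$)
$\frac{n{\left(-921 \right)}}{-2479302} = \frac{\frac{1}{22} \sqrt{209088 - -8044014 - 7744 \left(-921\right)^{2}}}{-2479302} = \frac{\sqrt{209088 + 8044014 - 6568778304}}{22} \left(- \frac{1}{2479302}\right) = \frac{\sqrt{-6560525202}}{22} \left(- \frac{1}{2479302}\right) = \frac{i \sqrt{6560525202}}{22} \left(- \frac{1}{2479302}\right) = - \frac{i \sqrt{6560525202}}{54544644}$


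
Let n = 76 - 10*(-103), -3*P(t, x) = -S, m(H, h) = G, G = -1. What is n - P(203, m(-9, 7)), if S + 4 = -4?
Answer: 3326/3 ≈ 1108.7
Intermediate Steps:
S = -8 (S = -4 - 4 = -8)
m(H, h) = -1
P(t, x) = -8/3 (P(t, x) = -(-1)*(-8)/3 = -1/3*8 = -8/3)
n = 1106 (n = 76 + 1030 = 1106)
n - P(203, m(-9, 7)) = 1106 - 1*(-8/3) = 1106 + 8/3 = 3326/3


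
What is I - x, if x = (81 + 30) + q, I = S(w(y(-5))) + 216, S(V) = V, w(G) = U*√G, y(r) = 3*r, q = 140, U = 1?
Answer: -35 + I*√15 ≈ -35.0 + 3.873*I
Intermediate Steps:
w(G) = √G (w(G) = 1*√G = √G)
I = 216 + I*√15 (I = √(3*(-5)) + 216 = √(-15) + 216 = I*√15 + 216 = 216 + I*√15 ≈ 216.0 + 3.873*I)
x = 251 (x = (81 + 30) + 140 = 111 + 140 = 251)
I - x = (216 + I*√15) - 1*251 = (216 + I*√15) - 251 = -35 + I*√15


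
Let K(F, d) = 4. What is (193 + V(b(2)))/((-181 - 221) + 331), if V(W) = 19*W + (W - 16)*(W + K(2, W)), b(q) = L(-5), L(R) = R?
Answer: -119/71 ≈ -1.6761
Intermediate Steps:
b(q) = -5
V(W) = 19*W + (-16 + W)*(4 + W) (V(W) = 19*W + (W - 16)*(W + 4) = 19*W + (-16 + W)*(4 + W))
(193 + V(b(2)))/((-181 - 221) + 331) = (193 + (-64 + (-5)² + 7*(-5)))/((-181 - 221) + 331) = (193 + (-64 + 25 - 35))/(-402 + 331) = (193 - 74)/(-71) = 119*(-1/71) = -119/71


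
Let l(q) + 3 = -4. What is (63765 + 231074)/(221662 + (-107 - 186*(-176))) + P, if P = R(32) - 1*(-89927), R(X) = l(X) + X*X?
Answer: 23126535543/254291 ≈ 90945.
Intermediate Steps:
l(q) = -7 (l(q) = -3 - 4 = -7)
R(X) = -7 + X² (R(X) = -7 + X*X = -7 + X²)
P = 90944 (P = (-7 + 32²) - 1*(-89927) = (-7 + 1024) + 89927 = 1017 + 89927 = 90944)
(63765 + 231074)/(221662 + (-107 - 186*(-176))) + P = (63765 + 231074)/(221662 + (-107 - 186*(-176))) + 90944 = 294839/(221662 + (-107 + 32736)) + 90944 = 294839/(221662 + 32629) + 90944 = 294839/254291 + 90944 = 23126535543/254291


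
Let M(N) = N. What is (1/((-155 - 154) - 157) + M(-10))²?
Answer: 21724921/217156 ≈ 100.04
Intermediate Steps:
(1/((-155 - 154) - 157) + M(-10))² = (1/((-155 - 154) - 157) - 10)² = (1/(-309 - 157) - 10)² = (1/(-466) - 10)² = (-1/466 - 10)² = (-4661/466)² = 21724921/217156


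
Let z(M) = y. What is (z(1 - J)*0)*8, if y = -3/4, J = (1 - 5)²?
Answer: 0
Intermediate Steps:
J = 16 (J = (-4)² = 16)
y = -¾ (y = -3*¼ = -¾ ≈ -0.75000)
z(M) = -¾
(z(1 - J)*0)*8 = -¾*0*8 = 0*8 = 0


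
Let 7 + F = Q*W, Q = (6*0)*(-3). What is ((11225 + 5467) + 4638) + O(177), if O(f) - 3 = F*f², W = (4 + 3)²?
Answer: -197970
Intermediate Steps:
W = 49 (W = 7² = 49)
Q = 0 (Q = 0*(-3) = 0)
F = -7 (F = -7 + 0*49 = -7 + 0 = -7)
O(f) = 3 - 7*f²
((11225 + 5467) + 4638) + O(177) = ((11225 + 5467) + 4638) + (3 - 7*177²) = (16692 + 4638) + (3 - 7*31329) = 21330 + (3 - 219303) = 21330 - 219300 = -197970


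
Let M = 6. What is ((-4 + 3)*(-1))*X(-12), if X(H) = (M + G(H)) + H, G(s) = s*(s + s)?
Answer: 282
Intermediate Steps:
G(s) = 2*s² (G(s) = s*(2*s) = 2*s²)
X(H) = 6 + H + 2*H² (X(H) = (6 + 2*H²) + H = 6 + H + 2*H²)
((-4 + 3)*(-1))*X(-12) = ((-4 + 3)*(-1))*(6 - 12 + 2*(-12)²) = (-1*(-1))*(6 - 12 + 2*144) = 1*(6 - 12 + 288) = 1*282 = 282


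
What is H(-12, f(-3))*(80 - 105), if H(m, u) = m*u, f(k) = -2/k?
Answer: 200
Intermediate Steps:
H(-12, f(-3))*(80 - 105) = (-(-24)/(-3))*(80 - 105) = -(-24)*(-1)/3*(-25) = -12*2/3*(-25) = -8*(-25) = 200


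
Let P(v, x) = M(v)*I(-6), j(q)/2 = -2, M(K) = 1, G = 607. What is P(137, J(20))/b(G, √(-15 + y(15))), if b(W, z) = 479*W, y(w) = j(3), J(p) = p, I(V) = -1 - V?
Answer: 5/290753 ≈ 1.7197e-5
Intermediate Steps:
j(q) = -4 (j(q) = 2*(-2) = -4)
P(v, x) = 5 (P(v, x) = 1*(-1 - 1*(-6)) = 1*(-1 + 6) = 1*5 = 5)
y(w) = -4
P(137, J(20))/b(G, √(-15 + y(15))) = 5/((479*607)) = 5/290753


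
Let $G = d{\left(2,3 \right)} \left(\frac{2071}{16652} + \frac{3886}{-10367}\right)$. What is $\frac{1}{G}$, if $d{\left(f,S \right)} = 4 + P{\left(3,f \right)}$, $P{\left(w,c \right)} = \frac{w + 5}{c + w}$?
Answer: $- \frac{6165403}{8647923} \approx -0.71293$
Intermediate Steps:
$P{\left(w,c \right)} = \frac{5 + w}{c + w}$
$d{\left(f,S \right)} = 4 + \frac{8}{3 + f}$ ($d{\left(f,S \right)} = 4 + \frac{5 + 3}{f + 3} = 4 + \frac{1}{3 + f} 8 = 4 + \frac{8}{3 + f}$)
$G = - \frac{8647923}{6165403}$ ($G = \frac{4 \left(5 + 2\right)}{3 + 2} \left(\frac{2071}{16652} + \frac{3886}{-10367}\right) = 4 \cdot \frac{1}{5} \cdot 7 \left(2071 \cdot \frac{1}{16652} + 3886 \left(- \frac{1}{10367}\right)\right) = 4 \cdot \frac{1}{5} \cdot 7 \left(\frac{2071}{16652} - \frac{3886}{10367}\right) = \frac{28}{5} \left(- \frac{43239615}{172631284}\right) = - \frac{8647923}{6165403} \approx -1.4027$)
$\frac{1}{G} = \frac{1}{- \frac{8647923}{6165403}} = - \frac{6165403}{8647923}$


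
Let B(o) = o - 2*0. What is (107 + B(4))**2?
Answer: 12321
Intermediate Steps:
B(o) = o (B(o) = o + 0 = o)
(107 + B(4))**2 = (107 + 4)**2 = 111**2 = 12321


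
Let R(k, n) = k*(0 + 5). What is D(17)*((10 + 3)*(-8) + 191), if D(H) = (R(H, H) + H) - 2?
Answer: 8700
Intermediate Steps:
R(k, n) = 5*k (R(k, n) = k*5 = 5*k)
D(H) = -2 + 6*H (D(H) = (5*H + H) - 2 = 6*H - 2 = -2 + 6*H)
D(17)*((10 + 3)*(-8) + 191) = (-2 + 6*17)*((10 + 3)*(-8) + 191) = (-2 + 102)*(13*(-8) + 191) = 100*(-104 + 191) = 100*87 = 8700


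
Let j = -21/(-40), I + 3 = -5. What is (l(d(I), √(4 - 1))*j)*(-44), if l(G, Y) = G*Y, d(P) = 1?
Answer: -231*√3/10 ≈ -40.010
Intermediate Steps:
I = -8 (I = -3 - 5 = -8)
j = 21/40 (j = -21*(-1/40) = 21/40 ≈ 0.52500)
(l(d(I), √(4 - 1))*j)*(-44) = ((1*√(4 - 1))*(21/40))*(-44) = ((1*√3)*(21/40))*(-44) = (√3*(21/40))*(-44) = (21*√3/40)*(-44) = -231*√3/10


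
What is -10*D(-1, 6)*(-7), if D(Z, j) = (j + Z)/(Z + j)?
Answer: 70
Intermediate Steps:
D(Z, j) = 1 (D(Z, j) = (Z + j)/(Z + j) = 1)
-10*D(-1, 6)*(-7) = -10*1*(-7) = -10*(-7) = 70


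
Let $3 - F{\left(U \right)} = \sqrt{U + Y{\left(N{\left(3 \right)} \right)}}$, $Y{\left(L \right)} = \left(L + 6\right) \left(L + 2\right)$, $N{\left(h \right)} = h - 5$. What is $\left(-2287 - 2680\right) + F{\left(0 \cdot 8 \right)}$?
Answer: $-4964$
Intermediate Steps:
$N{\left(h \right)} = -5 + h$
$Y{\left(L \right)} = \left(2 + L\right) \left(6 + L\right)$ ($Y{\left(L \right)} = \left(6 + L\right) \left(2 + L\right) = \left(2 + L\right) \left(6 + L\right)$)
$F{\left(U \right)} = 3 - \sqrt{U}$ ($F{\left(U \right)} = 3 - \sqrt{U + \left(12 + \left(-5 + 3\right)^{2} + 8 \left(-5 + 3\right)\right)} = 3 - \sqrt{U + \left(12 + \left(-2\right)^{2} + 8 \left(-2\right)\right)} = 3 - \sqrt{U + \left(12 + 4 - 16\right)} = 3 - \sqrt{U + 0} = 3 - \sqrt{U}$)
$\left(-2287 - 2680\right) + F{\left(0 \cdot 8 \right)} = \left(-2287 - 2680\right) + \left(3 - \sqrt{0 \cdot 8}\right) = -4967 + \left(3 - \sqrt{0}\right) = -4967 + \left(3 - 0\right) = -4967 + \left(3 + 0\right) = -4967 + 3 = -4964$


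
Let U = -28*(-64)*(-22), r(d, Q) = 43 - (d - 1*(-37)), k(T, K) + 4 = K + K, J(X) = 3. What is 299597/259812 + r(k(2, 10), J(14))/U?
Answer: 210962683/182907648 ≈ 1.1534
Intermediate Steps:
k(T, K) = -4 + 2*K (k(T, K) = -4 + (K + K) = -4 + 2*K)
r(d, Q) = 6 - d (r(d, Q) = 43 - (d + 37) = 43 - (37 + d) = 43 + (-37 - d) = 6 - d)
U = -39424 (U = 1792*(-22) = -39424)
299597/259812 + r(k(2, 10), J(14))/U = 299597/259812 + (6 - (-4 + 2*10))/(-39424) = 299597*(1/259812) + (6 - (-4 + 20))*(-1/39424) = 299597/259812 + (6 - 1*16)*(-1/39424) = 299597/259812 + (6 - 16)*(-1/39424) = 299597/259812 - 10*(-1/39424) = 299597/259812 + 5/19712 = 210962683/182907648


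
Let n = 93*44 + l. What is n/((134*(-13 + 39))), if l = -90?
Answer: 2001/1742 ≈ 1.1487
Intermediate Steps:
n = 4002 (n = 93*44 - 90 = 4092 - 90 = 4002)
n/((134*(-13 + 39))) = 4002/((134*(-13 + 39))) = 4002/((134*26)) = 4002/3484 = 4002*(1/3484) = 2001/1742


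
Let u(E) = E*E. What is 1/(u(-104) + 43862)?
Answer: 1/54678 ≈ 1.8289e-5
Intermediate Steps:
u(E) = E**2
1/(u(-104) + 43862) = 1/((-104)**2 + 43862) = 1/(10816 + 43862) = 1/54678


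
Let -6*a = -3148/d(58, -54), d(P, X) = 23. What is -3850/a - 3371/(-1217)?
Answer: -158995048/957779 ≈ -166.00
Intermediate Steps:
a = 1574/69 (a = -(-1574)/(3*23) = -1/6*(-3148/23) = 1574/69 ≈ 22.812)
-3850/a - 3371/(-1217) = -3850/1574/69 - 3371/(-1217) = -3850*69/1574 - 3371*(-1/1217) = -132825/787 + 3371/1217 = -158995048/957779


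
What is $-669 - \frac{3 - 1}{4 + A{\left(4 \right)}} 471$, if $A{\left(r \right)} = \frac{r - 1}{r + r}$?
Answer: $- \frac{30951}{35} \approx -884.31$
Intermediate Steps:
$A{\left(r \right)} = \frac{-1 + r}{2 r}$
$-669 - \frac{3 - 1}{4 + A{\left(4 \right)}} 471 = -669 - \frac{3 - 1}{4 + \frac{-1 + 4}{2 \cdot 4}} \cdot 471 = -669 - \frac{2}{4 + \frac{1}{2} \cdot \frac{1}{4} \cdot 3} \cdot 471 = -669 - \frac{2}{4 + \frac{3}{8}} \cdot 471 = -669 - \frac{2}{\frac{35}{8}} \cdot 471 = -669 - 2 \cdot \frac{8}{35} \cdot 471 = -669 - \frac{16}{35} \cdot 471 = -669 - \frac{7536}{35} = - \frac{30951}{35}$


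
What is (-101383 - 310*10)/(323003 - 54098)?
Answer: -104483/268905 ≈ -0.38855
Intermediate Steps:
(-101383 - 310*10)/(323003 - 54098) = (-101383 - 3100)/268905 = -104483*1/268905 = -104483/268905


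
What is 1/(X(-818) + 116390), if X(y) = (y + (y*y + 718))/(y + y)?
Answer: 409/47436254 ≈ 8.6221e-6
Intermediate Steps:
X(y) = (718 + y + y**2)/(2*y) (X(y) = (y + (y**2 + 718))/((2*y)) = (y + (718 + y**2))*(1/(2*y)) = (718 + y + y**2)*(1/(2*y)) = (718 + y + y**2)/(2*y))
1/(X(-818) + 116390) = 1/((1/2)*(718 - 818*(1 - 818))/(-818) + 116390) = 1/((1/2)*(-1/818)*(718 - 818*(-817)) + 116390) = 1/((1/2)*(-1/818)*(718 + 668306) + 116390) = 1/((1/2)*(-1/818)*669024 + 116390) = 1/(-167256/409 + 116390) = 1/(47436254/409) = 409/47436254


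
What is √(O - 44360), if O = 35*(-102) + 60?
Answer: I*√47870 ≈ 218.79*I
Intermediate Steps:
O = -3510 (O = -3570 + 60 = -3510)
√(O - 44360) = √(-3510 - 44360) = √(-47870) = I*√47870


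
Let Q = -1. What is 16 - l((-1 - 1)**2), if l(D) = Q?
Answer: 17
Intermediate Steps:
l(D) = -1
16 - l((-1 - 1)**2) = 16 - 1*(-1) = 16 + 1 = 17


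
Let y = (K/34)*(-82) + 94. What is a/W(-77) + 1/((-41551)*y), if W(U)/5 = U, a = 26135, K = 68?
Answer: -2171870759/31994270 ≈ -67.883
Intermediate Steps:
W(U) = 5*U
y = -70 (y = (68/34)*(-82) + 94 = (68*(1/34))*(-82) + 94 = 2*(-82) + 94 = -164 + 94 = -70)
a/W(-77) + 1/((-41551)*y) = 26135/((5*(-77))) + 1/(-41551*(-70)) = 26135/(-385) - 1/41551*(-1/70) = 26135*(-1/385) + 1/2908570 = -5227/77 + 1/2908570 = -2171870759/31994270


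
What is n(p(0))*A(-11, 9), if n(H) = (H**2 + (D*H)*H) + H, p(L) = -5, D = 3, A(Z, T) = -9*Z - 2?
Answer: 9215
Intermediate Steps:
A(Z, T) = -2 - 9*Z
n(H) = H + 4*H**2 (n(H) = (H**2 + (3*H)*H) + H = (H**2 + 3*H**2) + H = 4*H**2 + H = H + 4*H**2)
n(p(0))*A(-11, 9) = (-5*(1 + 4*(-5)))*(-2 - 9*(-11)) = (-5*(1 - 20))*(-2 + 99) = -5*(-19)*97 = 95*97 = 9215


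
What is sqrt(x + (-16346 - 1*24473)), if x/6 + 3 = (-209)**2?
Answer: sqrt(221249) ≈ 470.37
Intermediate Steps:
x = 262068 (x = -18 + 6*(-209)**2 = -18 + 6*43681 = -18 + 262086 = 262068)
sqrt(x + (-16346 - 1*24473)) = sqrt(262068 + (-16346 - 1*24473)) = sqrt(262068 + (-16346 - 24473)) = sqrt(262068 - 40819) = sqrt(221249)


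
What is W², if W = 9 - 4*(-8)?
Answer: 1681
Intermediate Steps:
W = 41 (W = 9 + 32 = 41)
W² = 41² = 1681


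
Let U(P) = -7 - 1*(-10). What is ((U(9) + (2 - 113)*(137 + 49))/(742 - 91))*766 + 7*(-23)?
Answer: -757969/31 ≈ -24451.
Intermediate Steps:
U(P) = 3 (U(P) = -7 + 10 = 3)
((U(9) + (2 - 113)*(137 + 49))/(742 - 91))*766 + 7*(-23) = ((3 + (2 - 113)*(137 + 49))/(742 - 91))*766 + 7*(-23) = ((3 - 111*186)/651)*766 - 161 = ((3 - 20646)*(1/651))*766 - 161 = -20643*1/651*766 - 161 = -983/31*766 - 161 = -752978/31 - 161 = -757969/31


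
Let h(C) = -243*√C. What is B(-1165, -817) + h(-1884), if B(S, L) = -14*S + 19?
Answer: 16329 - 486*I*√471 ≈ 16329.0 - 10547.0*I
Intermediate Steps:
B(S, L) = 19 - 14*S
B(-1165, -817) + h(-1884) = (19 - 14*(-1165)) - 486*I*√471 = (19 + 16310) - 486*I*√471 = 16329 - 486*I*√471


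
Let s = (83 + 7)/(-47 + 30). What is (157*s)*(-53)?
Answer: 748890/17 ≈ 44052.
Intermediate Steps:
s = -90/17 (s = 90/(-17) = 90*(-1/17) = -90/17 ≈ -5.2941)
(157*s)*(-53) = (157*(-90/17))*(-53) = -14130/17*(-53) = 748890/17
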